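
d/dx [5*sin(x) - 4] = 5*cos(x)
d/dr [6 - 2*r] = -2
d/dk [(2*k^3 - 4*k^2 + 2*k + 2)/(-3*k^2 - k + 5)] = 2*(-3*k^4 - 2*k^3 + 20*k^2 - 14*k + 6)/(9*k^4 + 6*k^3 - 29*k^2 - 10*k + 25)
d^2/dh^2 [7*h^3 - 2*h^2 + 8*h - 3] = 42*h - 4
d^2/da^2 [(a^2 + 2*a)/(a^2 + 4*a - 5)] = 2*(-2*a^3 + 15*a^2 + 30*a + 65)/(a^6 + 12*a^5 + 33*a^4 - 56*a^3 - 165*a^2 + 300*a - 125)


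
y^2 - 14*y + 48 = (y - 8)*(y - 6)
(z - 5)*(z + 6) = z^2 + z - 30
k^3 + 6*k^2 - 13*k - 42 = (k - 3)*(k + 2)*(k + 7)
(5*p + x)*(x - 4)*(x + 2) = 5*p*x^2 - 10*p*x - 40*p + x^3 - 2*x^2 - 8*x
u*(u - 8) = u^2 - 8*u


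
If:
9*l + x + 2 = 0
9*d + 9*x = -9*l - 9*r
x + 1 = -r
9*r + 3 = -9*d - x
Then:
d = 82/63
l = -19/63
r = -12/7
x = 5/7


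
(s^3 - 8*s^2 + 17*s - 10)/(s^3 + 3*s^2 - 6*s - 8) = (s^2 - 6*s + 5)/(s^2 + 5*s + 4)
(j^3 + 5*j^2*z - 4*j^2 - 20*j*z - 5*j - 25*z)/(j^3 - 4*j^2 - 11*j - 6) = (j^2 + 5*j*z - 5*j - 25*z)/(j^2 - 5*j - 6)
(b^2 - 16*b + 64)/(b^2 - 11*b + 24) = (b - 8)/(b - 3)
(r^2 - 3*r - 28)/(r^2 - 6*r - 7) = (r + 4)/(r + 1)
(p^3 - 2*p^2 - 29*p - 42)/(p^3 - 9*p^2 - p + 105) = (p + 2)/(p - 5)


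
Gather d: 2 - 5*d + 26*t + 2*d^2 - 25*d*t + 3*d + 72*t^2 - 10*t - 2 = 2*d^2 + d*(-25*t - 2) + 72*t^2 + 16*t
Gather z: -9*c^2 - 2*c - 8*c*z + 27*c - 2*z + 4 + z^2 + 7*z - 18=-9*c^2 + 25*c + z^2 + z*(5 - 8*c) - 14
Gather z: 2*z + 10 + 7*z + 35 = 9*z + 45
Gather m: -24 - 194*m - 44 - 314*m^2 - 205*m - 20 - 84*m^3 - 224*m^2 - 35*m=-84*m^3 - 538*m^2 - 434*m - 88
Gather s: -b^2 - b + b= -b^2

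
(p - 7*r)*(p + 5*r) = p^2 - 2*p*r - 35*r^2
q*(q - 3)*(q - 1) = q^3 - 4*q^2 + 3*q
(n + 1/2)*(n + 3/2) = n^2 + 2*n + 3/4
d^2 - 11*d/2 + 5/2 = (d - 5)*(d - 1/2)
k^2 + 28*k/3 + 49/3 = (k + 7/3)*(k + 7)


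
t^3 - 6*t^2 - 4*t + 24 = (t - 6)*(t - 2)*(t + 2)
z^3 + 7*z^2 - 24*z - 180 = (z - 5)*(z + 6)^2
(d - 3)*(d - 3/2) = d^2 - 9*d/2 + 9/2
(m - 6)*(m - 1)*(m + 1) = m^3 - 6*m^2 - m + 6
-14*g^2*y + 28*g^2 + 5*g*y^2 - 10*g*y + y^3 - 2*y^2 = (-2*g + y)*(7*g + y)*(y - 2)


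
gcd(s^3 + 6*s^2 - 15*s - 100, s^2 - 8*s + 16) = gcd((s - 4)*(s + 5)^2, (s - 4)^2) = s - 4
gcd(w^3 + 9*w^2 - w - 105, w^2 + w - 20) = w + 5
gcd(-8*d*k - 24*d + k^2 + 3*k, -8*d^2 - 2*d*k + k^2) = 1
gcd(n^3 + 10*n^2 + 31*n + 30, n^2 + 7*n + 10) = n^2 + 7*n + 10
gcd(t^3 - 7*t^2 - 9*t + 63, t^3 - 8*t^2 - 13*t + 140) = t - 7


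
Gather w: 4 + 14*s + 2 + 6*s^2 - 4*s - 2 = 6*s^2 + 10*s + 4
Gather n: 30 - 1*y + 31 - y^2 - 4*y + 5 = -y^2 - 5*y + 66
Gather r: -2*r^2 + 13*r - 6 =-2*r^2 + 13*r - 6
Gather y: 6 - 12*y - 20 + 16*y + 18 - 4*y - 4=0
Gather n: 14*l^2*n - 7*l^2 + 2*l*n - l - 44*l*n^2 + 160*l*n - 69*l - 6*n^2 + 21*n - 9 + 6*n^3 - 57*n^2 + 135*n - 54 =-7*l^2 - 70*l + 6*n^3 + n^2*(-44*l - 63) + n*(14*l^2 + 162*l + 156) - 63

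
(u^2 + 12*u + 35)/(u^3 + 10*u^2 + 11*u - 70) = 1/(u - 2)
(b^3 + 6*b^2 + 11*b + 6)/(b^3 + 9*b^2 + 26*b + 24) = (b + 1)/(b + 4)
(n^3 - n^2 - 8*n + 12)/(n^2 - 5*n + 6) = (n^2 + n - 6)/(n - 3)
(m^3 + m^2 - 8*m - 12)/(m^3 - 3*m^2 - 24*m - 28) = (m - 3)/(m - 7)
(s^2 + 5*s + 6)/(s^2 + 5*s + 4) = (s^2 + 5*s + 6)/(s^2 + 5*s + 4)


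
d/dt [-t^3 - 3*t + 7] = -3*t^2 - 3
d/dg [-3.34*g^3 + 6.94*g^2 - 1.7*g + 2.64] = -10.02*g^2 + 13.88*g - 1.7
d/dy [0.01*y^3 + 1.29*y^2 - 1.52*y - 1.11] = 0.03*y^2 + 2.58*y - 1.52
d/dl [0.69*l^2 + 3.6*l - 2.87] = 1.38*l + 3.6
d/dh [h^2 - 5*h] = 2*h - 5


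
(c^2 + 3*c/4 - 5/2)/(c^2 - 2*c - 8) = (c - 5/4)/(c - 4)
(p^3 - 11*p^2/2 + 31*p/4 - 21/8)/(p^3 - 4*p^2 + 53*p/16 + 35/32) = 4*(8*p^3 - 44*p^2 + 62*p - 21)/(32*p^3 - 128*p^2 + 106*p + 35)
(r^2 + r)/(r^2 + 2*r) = (r + 1)/(r + 2)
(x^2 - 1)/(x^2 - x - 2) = (x - 1)/(x - 2)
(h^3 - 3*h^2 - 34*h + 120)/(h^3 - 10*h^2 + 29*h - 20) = (h + 6)/(h - 1)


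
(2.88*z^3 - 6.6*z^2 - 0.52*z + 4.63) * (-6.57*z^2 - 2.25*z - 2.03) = -18.9216*z^5 + 36.882*z^4 + 12.42*z^3 - 15.8511*z^2 - 9.3619*z - 9.3989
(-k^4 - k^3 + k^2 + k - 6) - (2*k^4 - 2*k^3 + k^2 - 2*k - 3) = -3*k^4 + k^3 + 3*k - 3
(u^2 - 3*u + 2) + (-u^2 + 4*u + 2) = u + 4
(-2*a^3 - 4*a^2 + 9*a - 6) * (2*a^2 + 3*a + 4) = -4*a^5 - 14*a^4 - 2*a^3 - a^2 + 18*a - 24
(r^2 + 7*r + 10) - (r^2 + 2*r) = 5*r + 10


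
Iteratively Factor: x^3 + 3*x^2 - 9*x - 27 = (x + 3)*(x^2 - 9) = (x - 3)*(x + 3)*(x + 3)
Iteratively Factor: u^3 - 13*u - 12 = (u - 4)*(u^2 + 4*u + 3) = (u - 4)*(u + 3)*(u + 1)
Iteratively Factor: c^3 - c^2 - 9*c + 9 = (c - 1)*(c^2 - 9) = (c - 1)*(c + 3)*(c - 3)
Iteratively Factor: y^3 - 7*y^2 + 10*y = (y)*(y^2 - 7*y + 10) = y*(y - 2)*(y - 5)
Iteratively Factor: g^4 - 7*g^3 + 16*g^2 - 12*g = (g - 2)*(g^3 - 5*g^2 + 6*g) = g*(g - 2)*(g^2 - 5*g + 6) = g*(g - 2)^2*(g - 3)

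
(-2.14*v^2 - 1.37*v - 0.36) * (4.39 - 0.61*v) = 1.3054*v^3 - 8.5589*v^2 - 5.7947*v - 1.5804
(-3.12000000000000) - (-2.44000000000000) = -0.680000000000000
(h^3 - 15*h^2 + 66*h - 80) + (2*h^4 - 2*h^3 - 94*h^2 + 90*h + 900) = 2*h^4 - h^3 - 109*h^2 + 156*h + 820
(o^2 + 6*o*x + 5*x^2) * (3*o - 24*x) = 3*o^3 - 6*o^2*x - 129*o*x^2 - 120*x^3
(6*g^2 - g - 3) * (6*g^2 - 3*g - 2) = 36*g^4 - 24*g^3 - 27*g^2 + 11*g + 6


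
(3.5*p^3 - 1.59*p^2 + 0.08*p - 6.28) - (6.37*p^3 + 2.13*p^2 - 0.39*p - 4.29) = -2.87*p^3 - 3.72*p^2 + 0.47*p - 1.99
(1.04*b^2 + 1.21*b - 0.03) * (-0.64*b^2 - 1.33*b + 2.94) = -0.6656*b^4 - 2.1576*b^3 + 1.4675*b^2 + 3.5973*b - 0.0882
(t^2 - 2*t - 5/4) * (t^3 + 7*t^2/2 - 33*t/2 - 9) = t^5 + 3*t^4/2 - 99*t^3/4 + 157*t^2/8 + 309*t/8 + 45/4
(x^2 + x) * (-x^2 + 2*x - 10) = -x^4 + x^3 - 8*x^2 - 10*x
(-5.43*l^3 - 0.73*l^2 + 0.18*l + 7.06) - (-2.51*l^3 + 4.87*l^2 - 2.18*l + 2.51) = -2.92*l^3 - 5.6*l^2 + 2.36*l + 4.55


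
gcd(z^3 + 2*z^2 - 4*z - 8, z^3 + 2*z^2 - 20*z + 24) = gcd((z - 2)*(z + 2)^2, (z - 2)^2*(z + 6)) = z - 2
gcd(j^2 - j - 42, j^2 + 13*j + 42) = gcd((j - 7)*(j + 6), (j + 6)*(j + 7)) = j + 6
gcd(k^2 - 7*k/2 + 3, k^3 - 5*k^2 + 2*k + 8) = k - 2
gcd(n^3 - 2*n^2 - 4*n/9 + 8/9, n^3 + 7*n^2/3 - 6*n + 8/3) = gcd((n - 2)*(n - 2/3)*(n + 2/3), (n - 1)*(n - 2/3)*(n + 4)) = n - 2/3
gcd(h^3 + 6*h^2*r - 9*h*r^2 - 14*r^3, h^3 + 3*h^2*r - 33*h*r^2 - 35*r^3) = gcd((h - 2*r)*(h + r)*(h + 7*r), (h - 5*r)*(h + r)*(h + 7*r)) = h^2 + 8*h*r + 7*r^2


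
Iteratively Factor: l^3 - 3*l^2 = (l - 3)*(l^2) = l*(l - 3)*(l)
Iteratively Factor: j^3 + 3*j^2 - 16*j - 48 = (j + 4)*(j^2 - j - 12) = (j - 4)*(j + 4)*(j + 3)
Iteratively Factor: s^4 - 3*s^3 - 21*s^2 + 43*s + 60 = (s + 4)*(s^3 - 7*s^2 + 7*s + 15) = (s + 1)*(s + 4)*(s^2 - 8*s + 15) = (s - 3)*(s + 1)*(s + 4)*(s - 5)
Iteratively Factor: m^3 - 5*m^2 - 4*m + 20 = (m - 2)*(m^2 - 3*m - 10) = (m - 2)*(m + 2)*(m - 5)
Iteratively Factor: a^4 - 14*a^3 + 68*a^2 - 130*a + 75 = (a - 3)*(a^3 - 11*a^2 + 35*a - 25) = (a - 5)*(a - 3)*(a^2 - 6*a + 5) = (a - 5)*(a - 3)*(a - 1)*(a - 5)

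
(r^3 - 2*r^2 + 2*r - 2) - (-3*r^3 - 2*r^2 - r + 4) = 4*r^3 + 3*r - 6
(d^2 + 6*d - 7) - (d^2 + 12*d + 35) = -6*d - 42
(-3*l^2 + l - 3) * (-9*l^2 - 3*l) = 27*l^4 + 24*l^2 + 9*l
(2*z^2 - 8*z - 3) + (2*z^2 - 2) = 4*z^2 - 8*z - 5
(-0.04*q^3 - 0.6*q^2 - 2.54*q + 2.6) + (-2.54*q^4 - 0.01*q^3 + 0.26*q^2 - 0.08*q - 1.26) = -2.54*q^4 - 0.05*q^3 - 0.34*q^2 - 2.62*q + 1.34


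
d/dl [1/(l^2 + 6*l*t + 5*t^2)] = 2*(-l - 3*t)/(l^2 + 6*l*t + 5*t^2)^2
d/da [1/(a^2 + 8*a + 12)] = 2*(-a - 4)/(a^2 + 8*a + 12)^2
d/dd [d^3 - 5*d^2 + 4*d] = 3*d^2 - 10*d + 4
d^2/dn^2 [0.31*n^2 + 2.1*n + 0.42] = 0.620000000000000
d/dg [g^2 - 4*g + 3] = 2*g - 4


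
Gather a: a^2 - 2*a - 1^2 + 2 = a^2 - 2*a + 1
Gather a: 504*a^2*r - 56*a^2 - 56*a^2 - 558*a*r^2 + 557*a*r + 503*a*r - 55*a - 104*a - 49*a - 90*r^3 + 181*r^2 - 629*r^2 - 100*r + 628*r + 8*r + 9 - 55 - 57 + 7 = a^2*(504*r - 112) + a*(-558*r^2 + 1060*r - 208) - 90*r^3 - 448*r^2 + 536*r - 96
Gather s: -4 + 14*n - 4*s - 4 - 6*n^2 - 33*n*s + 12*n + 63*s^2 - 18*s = -6*n^2 + 26*n + 63*s^2 + s*(-33*n - 22) - 8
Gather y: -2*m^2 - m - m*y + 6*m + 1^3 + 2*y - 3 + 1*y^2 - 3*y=-2*m^2 + 5*m + y^2 + y*(-m - 1) - 2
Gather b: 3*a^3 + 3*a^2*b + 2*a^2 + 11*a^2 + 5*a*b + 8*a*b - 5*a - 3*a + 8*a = 3*a^3 + 13*a^2 + b*(3*a^2 + 13*a)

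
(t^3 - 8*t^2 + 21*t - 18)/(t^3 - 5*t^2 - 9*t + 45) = (t^2 - 5*t + 6)/(t^2 - 2*t - 15)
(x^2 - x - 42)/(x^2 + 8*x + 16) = (x^2 - x - 42)/(x^2 + 8*x + 16)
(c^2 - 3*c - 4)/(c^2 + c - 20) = (c + 1)/(c + 5)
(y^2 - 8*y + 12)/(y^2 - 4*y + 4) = (y - 6)/(y - 2)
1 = 1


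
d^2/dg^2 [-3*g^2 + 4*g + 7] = -6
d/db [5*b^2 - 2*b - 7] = 10*b - 2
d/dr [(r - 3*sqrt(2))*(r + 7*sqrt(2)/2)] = 2*r + sqrt(2)/2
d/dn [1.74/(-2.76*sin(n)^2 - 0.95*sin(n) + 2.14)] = (9.6048*sin(n) + 1.653)*cos(n)/(2.76*sin(n)^2 + 0.95*sin(n) - 2.14)^2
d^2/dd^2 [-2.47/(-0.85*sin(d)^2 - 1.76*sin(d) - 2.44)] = (-7.1383*sin(d)^4 - 11.08536*sin(d)^3 + 23.547498*sin(d)^2 + 32.777888*sin(d) + 5.056584)/(0.85*sin(d)^2 + 1.76*sin(d) + 2.44)^3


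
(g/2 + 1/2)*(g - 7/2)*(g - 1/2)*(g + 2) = g^4/2 - g^3/2 - 33*g^2/8 - 11*g/8 + 7/4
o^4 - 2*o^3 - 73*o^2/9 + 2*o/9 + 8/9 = (o - 4)*(o - 1/3)*(o + 1/3)*(o + 2)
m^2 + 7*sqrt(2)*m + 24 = (m + 3*sqrt(2))*(m + 4*sqrt(2))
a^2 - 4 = (a - 2)*(a + 2)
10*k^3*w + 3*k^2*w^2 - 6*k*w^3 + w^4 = w*(-5*k + w)*(-2*k + w)*(k + w)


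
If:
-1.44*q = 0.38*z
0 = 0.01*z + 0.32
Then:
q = 8.44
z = -32.00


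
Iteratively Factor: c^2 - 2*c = (c - 2)*(c)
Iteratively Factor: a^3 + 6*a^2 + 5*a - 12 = (a + 3)*(a^2 + 3*a - 4) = (a - 1)*(a + 3)*(a + 4)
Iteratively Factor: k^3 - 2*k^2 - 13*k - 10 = (k - 5)*(k^2 + 3*k + 2) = (k - 5)*(k + 1)*(k + 2)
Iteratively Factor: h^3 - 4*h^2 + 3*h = (h - 1)*(h^2 - 3*h) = (h - 3)*(h - 1)*(h)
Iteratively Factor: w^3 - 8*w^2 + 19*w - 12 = (w - 4)*(w^2 - 4*w + 3) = (w - 4)*(w - 1)*(w - 3)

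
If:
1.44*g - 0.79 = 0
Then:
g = 0.55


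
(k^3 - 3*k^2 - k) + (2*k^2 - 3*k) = k^3 - k^2 - 4*k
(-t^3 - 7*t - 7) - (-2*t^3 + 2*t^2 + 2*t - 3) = t^3 - 2*t^2 - 9*t - 4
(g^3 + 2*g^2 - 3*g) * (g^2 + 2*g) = g^5 + 4*g^4 + g^3 - 6*g^2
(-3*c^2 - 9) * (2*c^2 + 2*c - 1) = -6*c^4 - 6*c^3 - 15*c^2 - 18*c + 9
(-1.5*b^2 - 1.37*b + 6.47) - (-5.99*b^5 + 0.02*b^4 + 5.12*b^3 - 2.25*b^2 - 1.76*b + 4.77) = 5.99*b^5 - 0.02*b^4 - 5.12*b^3 + 0.75*b^2 + 0.39*b + 1.7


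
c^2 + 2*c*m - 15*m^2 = (c - 3*m)*(c + 5*m)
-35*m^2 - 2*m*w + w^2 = (-7*m + w)*(5*m + w)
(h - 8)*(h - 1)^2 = h^3 - 10*h^2 + 17*h - 8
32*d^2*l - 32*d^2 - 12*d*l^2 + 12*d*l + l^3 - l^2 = (-8*d + l)*(-4*d + l)*(l - 1)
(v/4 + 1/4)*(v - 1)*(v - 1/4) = v^3/4 - v^2/16 - v/4 + 1/16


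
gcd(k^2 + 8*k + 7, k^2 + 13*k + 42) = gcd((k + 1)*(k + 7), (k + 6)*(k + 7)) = k + 7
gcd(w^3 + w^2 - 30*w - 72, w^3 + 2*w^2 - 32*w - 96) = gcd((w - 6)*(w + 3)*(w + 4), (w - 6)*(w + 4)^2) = w^2 - 2*w - 24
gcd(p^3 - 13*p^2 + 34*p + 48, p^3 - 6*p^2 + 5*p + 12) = p + 1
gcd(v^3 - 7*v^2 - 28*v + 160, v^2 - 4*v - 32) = v - 8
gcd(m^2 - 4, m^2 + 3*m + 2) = m + 2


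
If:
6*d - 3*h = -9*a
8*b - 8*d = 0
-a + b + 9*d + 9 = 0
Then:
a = 5*h/16 + 9/16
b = h/32 - 27/32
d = h/32 - 27/32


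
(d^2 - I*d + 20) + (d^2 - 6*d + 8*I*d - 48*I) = 2*d^2 - 6*d + 7*I*d + 20 - 48*I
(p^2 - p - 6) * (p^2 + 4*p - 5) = p^4 + 3*p^3 - 15*p^2 - 19*p + 30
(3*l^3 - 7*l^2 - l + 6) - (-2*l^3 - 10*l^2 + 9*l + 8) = 5*l^3 + 3*l^2 - 10*l - 2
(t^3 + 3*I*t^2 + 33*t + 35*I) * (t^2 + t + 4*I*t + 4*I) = t^5 + t^4 + 7*I*t^4 + 21*t^3 + 7*I*t^3 + 21*t^2 + 167*I*t^2 - 140*t + 167*I*t - 140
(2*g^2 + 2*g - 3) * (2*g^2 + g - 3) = 4*g^4 + 6*g^3 - 10*g^2 - 9*g + 9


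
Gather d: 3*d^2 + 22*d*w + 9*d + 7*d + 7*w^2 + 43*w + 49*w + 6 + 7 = 3*d^2 + d*(22*w + 16) + 7*w^2 + 92*w + 13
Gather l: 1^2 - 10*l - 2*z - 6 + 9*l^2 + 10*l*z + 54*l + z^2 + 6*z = 9*l^2 + l*(10*z + 44) + z^2 + 4*z - 5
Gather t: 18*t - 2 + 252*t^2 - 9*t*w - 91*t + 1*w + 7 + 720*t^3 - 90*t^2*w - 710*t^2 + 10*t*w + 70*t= 720*t^3 + t^2*(-90*w - 458) + t*(w - 3) + w + 5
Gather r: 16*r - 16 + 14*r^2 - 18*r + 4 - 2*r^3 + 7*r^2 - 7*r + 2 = -2*r^3 + 21*r^2 - 9*r - 10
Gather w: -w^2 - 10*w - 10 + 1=-w^2 - 10*w - 9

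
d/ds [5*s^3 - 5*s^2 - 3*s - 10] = 15*s^2 - 10*s - 3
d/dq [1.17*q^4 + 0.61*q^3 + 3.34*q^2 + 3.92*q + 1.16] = 4.68*q^3 + 1.83*q^2 + 6.68*q + 3.92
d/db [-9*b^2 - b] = -18*b - 1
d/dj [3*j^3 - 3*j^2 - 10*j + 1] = 9*j^2 - 6*j - 10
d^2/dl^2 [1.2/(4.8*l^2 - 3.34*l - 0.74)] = (55.296*l^2 - 38.4768*l - 1.2*(9.6*l - 3.34)*(19.2*l - 6.68) - 8.5248)/(-4.8*l^2 + 3.34*l + 0.74)^3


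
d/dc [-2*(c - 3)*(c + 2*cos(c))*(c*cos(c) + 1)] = 2*(c - 3)*(c + 2*cos(c))*(c*sin(c) - cos(c)) + 2*(c - 3)*(c*cos(c) + 1)*(2*sin(c) - 1) - 2*(c + 2*cos(c))*(c*cos(c) + 1)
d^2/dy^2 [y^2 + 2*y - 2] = 2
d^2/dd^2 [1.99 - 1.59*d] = 0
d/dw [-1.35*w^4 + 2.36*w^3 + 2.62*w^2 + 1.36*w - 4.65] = -5.4*w^3 + 7.08*w^2 + 5.24*w + 1.36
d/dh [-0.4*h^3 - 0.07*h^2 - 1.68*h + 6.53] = -1.2*h^2 - 0.14*h - 1.68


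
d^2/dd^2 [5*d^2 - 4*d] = 10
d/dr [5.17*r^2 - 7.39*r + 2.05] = 10.34*r - 7.39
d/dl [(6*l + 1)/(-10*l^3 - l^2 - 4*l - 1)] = 2*(-30*l^3 - 3*l^2 - 12*l + (6*l + 1)*(15*l^2 + l + 2) - 3)/(10*l^3 + l^2 + 4*l + 1)^2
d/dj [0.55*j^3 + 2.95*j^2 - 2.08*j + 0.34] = 1.65*j^2 + 5.9*j - 2.08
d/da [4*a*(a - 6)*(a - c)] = 12*a^2 - 8*a*c - 48*a + 24*c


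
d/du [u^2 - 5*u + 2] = 2*u - 5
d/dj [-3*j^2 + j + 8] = 1 - 6*j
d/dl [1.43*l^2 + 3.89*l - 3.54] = 2.86*l + 3.89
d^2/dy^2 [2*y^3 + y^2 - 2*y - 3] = 12*y + 2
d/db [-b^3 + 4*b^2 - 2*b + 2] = -3*b^2 + 8*b - 2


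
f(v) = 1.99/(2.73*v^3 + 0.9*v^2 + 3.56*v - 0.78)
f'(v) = 1.99*(-8.19*v^2 - 1.8*v - 3.56)/(2.73*v^3 + 0.9*v^2 + 3.56*v - 0.78)^2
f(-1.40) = -0.17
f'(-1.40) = -0.26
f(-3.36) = -0.02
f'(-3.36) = -0.02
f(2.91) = 0.02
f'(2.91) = -0.02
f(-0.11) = -1.71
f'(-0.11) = -5.08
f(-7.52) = -0.00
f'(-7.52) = -0.00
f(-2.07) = -0.07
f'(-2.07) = -0.09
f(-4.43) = -0.01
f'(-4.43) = -0.01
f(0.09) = -4.42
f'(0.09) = -37.18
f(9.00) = 0.00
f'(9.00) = -0.00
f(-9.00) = -0.00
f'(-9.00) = -0.00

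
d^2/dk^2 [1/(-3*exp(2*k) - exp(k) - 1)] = (-2*(6*exp(k) + 1)^2*exp(k) + (12*exp(k) + 1)*(3*exp(2*k) + exp(k) + 1))*exp(k)/(3*exp(2*k) + exp(k) + 1)^3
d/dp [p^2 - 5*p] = 2*p - 5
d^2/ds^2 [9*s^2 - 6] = 18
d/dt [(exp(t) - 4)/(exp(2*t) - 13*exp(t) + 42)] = (-(exp(t) - 4)*(2*exp(t) - 13) + exp(2*t) - 13*exp(t) + 42)*exp(t)/(exp(2*t) - 13*exp(t) + 42)^2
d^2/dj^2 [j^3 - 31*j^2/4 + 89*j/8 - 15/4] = 6*j - 31/2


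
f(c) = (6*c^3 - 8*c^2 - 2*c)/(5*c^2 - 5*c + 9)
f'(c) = (5 - 10*c)*(6*c^3 - 8*c^2 - 2*c)/(5*c^2 - 5*c + 9)^2 + (18*c^2 - 16*c - 2)/(5*c^2 - 5*c + 9) = 2*(15*c^4 - 30*c^3 + 106*c^2 - 72*c - 9)/(25*c^4 - 50*c^3 + 115*c^2 - 90*c + 81)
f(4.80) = 4.69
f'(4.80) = 1.34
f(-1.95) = -1.88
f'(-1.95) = 1.37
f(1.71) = 0.21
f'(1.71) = 1.37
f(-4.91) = -5.80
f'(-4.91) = 1.28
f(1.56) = 0.01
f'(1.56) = 1.25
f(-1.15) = -0.81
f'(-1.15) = 1.25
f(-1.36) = -1.08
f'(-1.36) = 1.31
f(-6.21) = -7.44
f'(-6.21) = 1.25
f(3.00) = 2.15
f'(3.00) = 1.49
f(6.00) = 6.26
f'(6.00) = 1.29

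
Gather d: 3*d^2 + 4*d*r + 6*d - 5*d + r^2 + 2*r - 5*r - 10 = 3*d^2 + d*(4*r + 1) + r^2 - 3*r - 10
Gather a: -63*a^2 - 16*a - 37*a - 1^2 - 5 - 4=-63*a^2 - 53*a - 10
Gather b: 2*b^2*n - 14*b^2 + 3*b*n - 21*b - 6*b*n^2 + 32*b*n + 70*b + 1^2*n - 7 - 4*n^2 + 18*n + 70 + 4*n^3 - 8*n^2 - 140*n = b^2*(2*n - 14) + b*(-6*n^2 + 35*n + 49) + 4*n^3 - 12*n^2 - 121*n + 63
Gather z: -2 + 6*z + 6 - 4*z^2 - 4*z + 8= -4*z^2 + 2*z + 12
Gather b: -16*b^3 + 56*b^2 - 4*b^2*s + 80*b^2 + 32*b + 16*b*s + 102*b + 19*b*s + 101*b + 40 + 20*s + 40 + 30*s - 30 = -16*b^3 + b^2*(136 - 4*s) + b*(35*s + 235) + 50*s + 50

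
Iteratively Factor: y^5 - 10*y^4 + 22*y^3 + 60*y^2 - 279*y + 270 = (y - 2)*(y^4 - 8*y^3 + 6*y^2 + 72*y - 135) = (y - 3)*(y - 2)*(y^3 - 5*y^2 - 9*y + 45) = (y - 3)*(y - 2)*(y + 3)*(y^2 - 8*y + 15) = (y - 3)^2*(y - 2)*(y + 3)*(y - 5)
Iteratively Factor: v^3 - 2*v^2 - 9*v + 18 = (v + 3)*(v^2 - 5*v + 6) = (v - 2)*(v + 3)*(v - 3)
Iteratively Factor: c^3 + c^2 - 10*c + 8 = (c + 4)*(c^2 - 3*c + 2) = (c - 1)*(c + 4)*(c - 2)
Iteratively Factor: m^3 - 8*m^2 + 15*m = (m - 3)*(m^2 - 5*m) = (m - 5)*(m - 3)*(m)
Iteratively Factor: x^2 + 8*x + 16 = (x + 4)*(x + 4)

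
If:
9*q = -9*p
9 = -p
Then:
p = -9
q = 9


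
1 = 1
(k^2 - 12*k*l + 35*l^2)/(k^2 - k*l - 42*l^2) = (k - 5*l)/(k + 6*l)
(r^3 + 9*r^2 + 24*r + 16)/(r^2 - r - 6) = (r^3 + 9*r^2 + 24*r + 16)/(r^2 - r - 6)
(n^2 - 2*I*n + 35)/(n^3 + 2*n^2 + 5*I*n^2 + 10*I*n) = (n - 7*I)/(n*(n + 2))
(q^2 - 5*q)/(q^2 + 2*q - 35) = q/(q + 7)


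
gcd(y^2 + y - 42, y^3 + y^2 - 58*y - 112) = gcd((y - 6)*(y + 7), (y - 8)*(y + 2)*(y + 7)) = y + 7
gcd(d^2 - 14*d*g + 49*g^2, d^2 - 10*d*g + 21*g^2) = d - 7*g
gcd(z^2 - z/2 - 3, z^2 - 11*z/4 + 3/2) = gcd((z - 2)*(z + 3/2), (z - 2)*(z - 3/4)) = z - 2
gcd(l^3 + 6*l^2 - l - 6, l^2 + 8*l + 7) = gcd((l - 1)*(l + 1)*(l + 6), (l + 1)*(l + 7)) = l + 1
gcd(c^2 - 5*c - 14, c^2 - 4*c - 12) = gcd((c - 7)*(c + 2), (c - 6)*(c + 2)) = c + 2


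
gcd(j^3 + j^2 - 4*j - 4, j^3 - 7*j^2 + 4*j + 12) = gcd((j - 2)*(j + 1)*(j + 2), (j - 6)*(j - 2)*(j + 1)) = j^2 - j - 2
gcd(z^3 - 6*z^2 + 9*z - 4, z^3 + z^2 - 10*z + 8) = z - 1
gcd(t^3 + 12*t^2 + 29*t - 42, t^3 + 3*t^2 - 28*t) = t + 7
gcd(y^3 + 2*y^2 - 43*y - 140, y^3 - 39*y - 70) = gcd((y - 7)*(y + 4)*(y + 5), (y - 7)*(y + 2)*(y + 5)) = y^2 - 2*y - 35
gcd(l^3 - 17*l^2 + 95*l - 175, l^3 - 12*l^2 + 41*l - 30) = l - 5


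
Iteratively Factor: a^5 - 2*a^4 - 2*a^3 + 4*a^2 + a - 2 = (a - 2)*(a^4 - 2*a^2 + 1) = (a - 2)*(a + 1)*(a^3 - a^2 - a + 1) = (a - 2)*(a + 1)^2*(a^2 - 2*a + 1) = (a - 2)*(a - 1)*(a + 1)^2*(a - 1)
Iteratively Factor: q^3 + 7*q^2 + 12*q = (q)*(q^2 + 7*q + 12) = q*(q + 4)*(q + 3)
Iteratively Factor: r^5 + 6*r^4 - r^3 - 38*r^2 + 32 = (r - 1)*(r^4 + 7*r^3 + 6*r^2 - 32*r - 32) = (r - 1)*(r + 1)*(r^3 + 6*r^2 - 32) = (r - 1)*(r + 1)*(r + 4)*(r^2 + 2*r - 8) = (r - 1)*(r + 1)*(r + 4)^2*(r - 2)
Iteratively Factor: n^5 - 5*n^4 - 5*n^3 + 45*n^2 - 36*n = (n - 4)*(n^4 - n^3 - 9*n^2 + 9*n) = (n - 4)*(n - 3)*(n^3 + 2*n^2 - 3*n) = (n - 4)*(n - 3)*(n + 3)*(n^2 - n) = n*(n - 4)*(n - 3)*(n + 3)*(n - 1)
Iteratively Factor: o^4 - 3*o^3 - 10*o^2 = (o + 2)*(o^3 - 5*o^2) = (o - 5)*(o + 2)*(o^2) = o*(o - 5)*(o + 2)*(o)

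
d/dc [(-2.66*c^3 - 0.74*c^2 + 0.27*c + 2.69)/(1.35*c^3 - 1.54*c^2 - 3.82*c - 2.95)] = (1.77635683940025e-15*c^5 + 5.0954*c^4 + 19.5934*c^3 + 15.8891*c^2 + 12.6512*c + 9.4793)/(1.8225*c^6 - 4.158*c^5 - 7.9424*c^4 + 3.8006*c^3 + 23.6784*c^2 + 22.538*c + 8.7025)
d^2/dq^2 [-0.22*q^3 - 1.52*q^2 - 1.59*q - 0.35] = -1.32*q - 3.04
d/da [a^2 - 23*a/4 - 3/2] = 2*a - 23/4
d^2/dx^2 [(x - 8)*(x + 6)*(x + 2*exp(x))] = 2*x^2*exp(x) + 4*x*exp(x) + 6*x - 100*exp(x) - 4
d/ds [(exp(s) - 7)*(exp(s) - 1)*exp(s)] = (3*exp(2*s) - 16*exp(s) + 7)*exp(s)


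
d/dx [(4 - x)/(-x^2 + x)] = (-x^2 + 8*x - 4)/(x^2*(x^2 - 2*x + 1))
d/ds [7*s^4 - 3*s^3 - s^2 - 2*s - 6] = 28*s^3 - 9*s^2 - 2*s - 2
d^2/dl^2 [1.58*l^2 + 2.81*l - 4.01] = 3.16000000000000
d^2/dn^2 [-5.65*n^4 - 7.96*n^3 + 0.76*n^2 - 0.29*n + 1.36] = -67.8*n^2 - 47.76*n + 1.52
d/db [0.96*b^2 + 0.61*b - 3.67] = 1.92*b + 0.61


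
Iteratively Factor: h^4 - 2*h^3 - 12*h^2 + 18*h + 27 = (h - 3)*(h^3 + h^2 - 9*h - 9) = (h - 3)*(h + 3)*(h^2 - 2*h - 3) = (h - 3)^2*(h + 3)*(h + 1)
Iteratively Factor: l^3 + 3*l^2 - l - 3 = (l + 1)*(l^2 + 2*l - 3) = (l + 1)*(l + 3)*(l - 1)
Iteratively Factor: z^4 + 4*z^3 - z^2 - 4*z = (z + 4)*(z^3 - z) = (z - 1)*(z + 4)*(z^2 + z) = z*(z - 1)*(z + 4)*(z + 1)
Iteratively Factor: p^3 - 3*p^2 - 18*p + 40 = (p - 2)*(p^2 - p - 20) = (p - 2)*(p + 4)*(p - 5)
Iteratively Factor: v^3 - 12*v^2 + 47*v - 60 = (v - 3)*(v^2 - 9*v + 20) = (v - 5)*(v - 3)*(v - 4)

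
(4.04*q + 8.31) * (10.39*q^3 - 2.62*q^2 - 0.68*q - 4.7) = 41.9756*q^4 + 75.7561*q^3 - 24.5194*q^2 - 24.6388*q - 39.057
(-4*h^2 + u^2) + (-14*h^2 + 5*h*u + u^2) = -18*h^2 + 5*h*u + 2*u^2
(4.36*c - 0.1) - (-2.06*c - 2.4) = 6.42*c + 2.3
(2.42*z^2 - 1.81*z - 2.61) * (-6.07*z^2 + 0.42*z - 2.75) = -14.6894*z^4 + 12.0031*z^3 + 8.4275*z^2 + 3.8813*z + 7.1775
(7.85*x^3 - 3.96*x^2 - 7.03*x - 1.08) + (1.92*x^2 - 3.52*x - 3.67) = 7.85*x^3 - 2.04*x^2 - 10.55*x - 4.75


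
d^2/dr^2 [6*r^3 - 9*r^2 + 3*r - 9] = 36*r - 18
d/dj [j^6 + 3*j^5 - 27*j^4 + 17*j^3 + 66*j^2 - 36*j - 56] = 6*j^5 + 15*j^4 - 108*j^3 + 51*j^2 + 132*j - 36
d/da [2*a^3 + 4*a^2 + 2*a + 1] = 6*a^2 + 8*a + 2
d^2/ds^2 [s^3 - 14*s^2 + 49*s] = 6*s - 28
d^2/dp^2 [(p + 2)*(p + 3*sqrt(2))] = 2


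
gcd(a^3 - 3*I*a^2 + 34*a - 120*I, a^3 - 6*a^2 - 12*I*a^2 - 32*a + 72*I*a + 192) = a - 4*I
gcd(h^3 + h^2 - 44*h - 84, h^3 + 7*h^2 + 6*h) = h + 6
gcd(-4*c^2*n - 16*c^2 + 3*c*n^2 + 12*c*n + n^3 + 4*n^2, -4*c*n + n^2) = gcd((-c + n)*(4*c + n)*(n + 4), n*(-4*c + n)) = 1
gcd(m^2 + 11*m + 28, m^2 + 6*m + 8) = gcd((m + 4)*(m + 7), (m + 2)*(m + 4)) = m + 4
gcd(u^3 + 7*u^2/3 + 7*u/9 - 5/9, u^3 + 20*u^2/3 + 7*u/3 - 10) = u + 5/3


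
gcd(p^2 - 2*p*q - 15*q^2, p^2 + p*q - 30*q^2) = p - 5*q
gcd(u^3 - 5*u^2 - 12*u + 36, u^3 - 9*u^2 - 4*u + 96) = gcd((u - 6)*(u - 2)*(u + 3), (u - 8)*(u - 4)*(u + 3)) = u + 3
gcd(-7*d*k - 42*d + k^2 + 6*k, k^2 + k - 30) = k + 6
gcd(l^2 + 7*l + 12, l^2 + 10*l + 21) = l + 3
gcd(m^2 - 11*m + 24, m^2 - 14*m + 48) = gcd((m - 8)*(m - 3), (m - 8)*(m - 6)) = m - 8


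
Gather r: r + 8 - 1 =r + 7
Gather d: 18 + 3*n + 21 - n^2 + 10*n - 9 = -n^2 + 13*n + 30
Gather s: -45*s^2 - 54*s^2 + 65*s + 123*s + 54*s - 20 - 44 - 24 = -99*s^2 + 242*s - 88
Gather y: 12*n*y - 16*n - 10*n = 12*n*y - 26*n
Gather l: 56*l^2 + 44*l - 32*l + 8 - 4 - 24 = 56*l^2 + 12*l - 20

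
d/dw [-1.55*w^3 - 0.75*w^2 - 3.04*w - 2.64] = -4.65*w^2 - 1.5*w - 3.04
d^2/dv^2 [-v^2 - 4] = -2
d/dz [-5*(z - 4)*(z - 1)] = 25 - 10*z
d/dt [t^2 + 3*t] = 2*t + 3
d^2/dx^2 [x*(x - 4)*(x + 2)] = 6*x - 4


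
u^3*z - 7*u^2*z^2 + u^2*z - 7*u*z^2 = u*(u - 7*z)*(u*z + z)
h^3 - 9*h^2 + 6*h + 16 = (h - 8)*(h - 2)*(h + 1)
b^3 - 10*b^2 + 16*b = b*(b - 8)*(b - 2)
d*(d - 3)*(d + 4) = d^3 + d^2 - 12*d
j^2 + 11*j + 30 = (j + 5)*(j + 6)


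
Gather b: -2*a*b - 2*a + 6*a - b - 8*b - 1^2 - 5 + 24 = 4*a + b*(-2*a - 9) + 18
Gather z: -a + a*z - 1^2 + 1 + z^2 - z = -a + z^2 + z*(a - 1)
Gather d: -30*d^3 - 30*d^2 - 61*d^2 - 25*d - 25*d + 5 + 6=-30*d^3 - 91*d^2 - 50*d + 11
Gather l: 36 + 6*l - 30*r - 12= 6*l - 30*r + 24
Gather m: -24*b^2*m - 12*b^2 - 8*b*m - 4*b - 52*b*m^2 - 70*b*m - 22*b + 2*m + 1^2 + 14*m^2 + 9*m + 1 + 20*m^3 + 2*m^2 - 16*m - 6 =-12*b^2 - 26*b + 20*m^3 + m^2*(16 - 52*b) + m*(-24*b^2 - 78*b - 5) - 4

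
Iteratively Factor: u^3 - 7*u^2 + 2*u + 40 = (u + 2)*(u^2 - 9*u + 20) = (u - 4)*(u + 2)*(u - 5)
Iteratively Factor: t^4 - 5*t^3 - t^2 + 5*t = (t - 5)*(t^3 - t) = (t - 5)*(t - 1)*(t^2 + t) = (t - 5)*(t - 1)*(t + 1)*(t)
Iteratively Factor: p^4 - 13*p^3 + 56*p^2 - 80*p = (p - 5)*(p^3 - 8*p^2 + 16*p) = p*(p - 5)*(p^2 - 8*p + 16) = p*(p - 5)*(p - 4)*(p - 4)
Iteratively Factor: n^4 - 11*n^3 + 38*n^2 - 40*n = (n - 4)*(n^3 - 7*n^2 + 10*n) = (n - 4)*(n - 2)*(n^2 - 5*n) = (n - 5)*(n - 4)*(n - 2)*(n)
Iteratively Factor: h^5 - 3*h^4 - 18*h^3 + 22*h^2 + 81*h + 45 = (h + 1)*(h^4 - 4*h^3 - 14*h^2 + 36*h + 45) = (h - 3)*(h + 1)*(h^3 - h^2 - 17*h - 15) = (h - 3)*(h + 1)^2*(h^2 - 2*h - 15) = (h - 5)*(h - 3)*(h + 1)^2*(h + 3)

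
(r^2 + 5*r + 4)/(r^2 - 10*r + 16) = (r^2 + 5*r + 4)/(r^2 - 10*r + 16)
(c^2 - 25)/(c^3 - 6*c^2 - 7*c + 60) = (c + 5)/(c^2 - c - 12)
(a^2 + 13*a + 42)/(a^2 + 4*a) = (a^2 + 13*a + 42)/(a*(a + 4))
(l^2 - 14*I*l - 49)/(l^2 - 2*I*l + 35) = (l - 7*I)/(l + 5*I)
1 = 1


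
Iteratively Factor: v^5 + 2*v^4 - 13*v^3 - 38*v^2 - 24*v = (v + 1)*(v^4 + v^3 - 14*v^2 - 24*v) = (v + 1)*(v + 3)*(v^3 - 2*v^2 - 8*v) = (v - 4)*(v + 1)*(v + 3)*(v^2 + 2*v) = v*(v - 4)*(v + 1)*(v + 3)*(v + 2)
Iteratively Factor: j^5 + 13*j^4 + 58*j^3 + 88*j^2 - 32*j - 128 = (j - 1)*(j^4 + 14*j^3 + 72*j^2 + 160*j + 128) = (j - 1)*(j + 4)*(j^3 + 10*j^2 + 32*j + 32) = (j - 1)*(j + 2)*(j + 4)*(j^2 + 8*j + 16) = (j - 1)*(j + 2)*(j + 4)^2*(j + 4)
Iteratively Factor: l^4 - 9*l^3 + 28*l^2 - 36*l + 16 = (l - 2)*(l^3 - 7*l^2 + 14*l - 8) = (l - 4)*(l - 2)*(l^2 - 3*l + 2) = (l - 4)*(l - 2)^2*(l - 1)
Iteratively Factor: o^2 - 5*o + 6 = (o - 2)*(o - 3)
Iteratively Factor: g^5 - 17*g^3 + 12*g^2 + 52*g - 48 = (g - 2)*(g^4 + 2*g^3 - 13*g^2 - 14*g + 24) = (g - 3)*(g - 2)*(g^3 + 5*g^2 + 2*g - 8) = (g - 3)*(g - 2)*(g + 2)*(g^2 + 3*g - 4) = (g - 3)*(g - 2)*(g - 1)*(g + 2)*(g + 4)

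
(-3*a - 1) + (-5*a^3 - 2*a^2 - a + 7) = -5*a^3 - 2*a^2 - 4*a + 6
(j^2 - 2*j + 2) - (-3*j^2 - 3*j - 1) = 4*j^2 + j + 3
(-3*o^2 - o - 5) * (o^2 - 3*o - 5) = -3*o^4 + 8*o^3 + 13*o^2 + 20*o + 25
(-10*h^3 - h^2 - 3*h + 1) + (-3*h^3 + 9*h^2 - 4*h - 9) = -13*h^3 + 8*h^2 - 7*h - 8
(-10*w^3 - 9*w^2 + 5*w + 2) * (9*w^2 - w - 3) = -90*w^5 - 71*w^4 + 84*w^3 + 40*w^2 - 17*w - 6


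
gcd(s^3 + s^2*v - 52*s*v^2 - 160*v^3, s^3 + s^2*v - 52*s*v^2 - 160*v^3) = s^3 + s^2*v - 52*s*v^2 - 160*v^3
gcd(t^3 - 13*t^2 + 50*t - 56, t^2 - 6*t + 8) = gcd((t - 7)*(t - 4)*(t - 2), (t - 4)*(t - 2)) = t^2 - 6*t + 8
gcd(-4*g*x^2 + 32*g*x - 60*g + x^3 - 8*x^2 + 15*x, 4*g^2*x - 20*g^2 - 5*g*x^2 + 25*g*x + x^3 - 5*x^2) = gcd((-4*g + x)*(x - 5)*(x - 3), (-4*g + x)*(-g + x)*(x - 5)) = -4*g*x + 20*g + x^2 - 5*x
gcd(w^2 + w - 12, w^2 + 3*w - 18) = w - 3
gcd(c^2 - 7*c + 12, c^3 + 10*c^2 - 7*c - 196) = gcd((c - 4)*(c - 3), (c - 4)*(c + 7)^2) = c - 4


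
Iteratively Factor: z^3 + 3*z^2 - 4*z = (z - 1)*(z^2 + 4*z) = (z - 1)*(z + 4)*(z)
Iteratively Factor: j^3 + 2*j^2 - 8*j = (j - 2)*(j^2 + 4*j) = j*(j - 2)*(j + 4)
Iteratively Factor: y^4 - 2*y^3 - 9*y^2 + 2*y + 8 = (y + 2)*(y^3 - 4*y^2 - y + 4) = (y + 1)*(y + 2)*(y^2 - 5*y + 4) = (y - 1)*(y + 1)*(y + 2)*(y - 4)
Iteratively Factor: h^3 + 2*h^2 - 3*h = (h + 3)*(h^2 - h) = (h - 1)*(h + 3)*(h)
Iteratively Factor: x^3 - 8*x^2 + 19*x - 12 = (x - 4)*(x^2 - 4*x + 3) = (x - 4)*(x - 1)*(x - 3)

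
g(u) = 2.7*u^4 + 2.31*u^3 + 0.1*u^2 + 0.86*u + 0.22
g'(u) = 10.8*u^3 + 6.93*u^2 + 0.2*u + 0.86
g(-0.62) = -0.43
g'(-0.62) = 0.83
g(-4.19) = 660.63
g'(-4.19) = -672.76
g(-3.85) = 459.77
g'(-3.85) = -513.51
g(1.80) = 43.91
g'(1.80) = 86.66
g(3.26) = 389.07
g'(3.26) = 449.34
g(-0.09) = 0.14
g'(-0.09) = 0.89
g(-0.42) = -0.21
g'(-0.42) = 1.20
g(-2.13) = 32.09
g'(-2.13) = -72.49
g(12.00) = 60003.82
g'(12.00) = 19663.58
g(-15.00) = 128901.07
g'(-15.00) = -34892.89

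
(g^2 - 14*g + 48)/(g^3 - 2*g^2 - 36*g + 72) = (g - 8)/(g^2 + 4*g - 12)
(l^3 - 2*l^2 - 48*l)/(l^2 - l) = (l^2 - 2*l - 48)/(l - 1)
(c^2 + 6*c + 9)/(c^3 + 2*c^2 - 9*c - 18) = (c + 3)/(c^2 - c - 6)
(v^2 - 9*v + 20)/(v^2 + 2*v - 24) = (v - 5)/(v + 6)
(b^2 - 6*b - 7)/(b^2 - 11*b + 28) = (b + 1)/(b - 4)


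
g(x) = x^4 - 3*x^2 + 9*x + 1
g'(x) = 4*x^3 - 6*x + 9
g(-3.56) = 91.56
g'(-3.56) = -150.11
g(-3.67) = 108.97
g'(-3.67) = -166.70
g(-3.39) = 68.08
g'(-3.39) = -126.49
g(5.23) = 714.19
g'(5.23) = 549.84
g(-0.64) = -5.82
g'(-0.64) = 11.79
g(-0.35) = -2.50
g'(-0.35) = 10.93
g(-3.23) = 49.48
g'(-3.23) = -106.41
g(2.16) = 28.21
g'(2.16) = 36.35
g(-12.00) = 20197.00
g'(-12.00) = -6831.00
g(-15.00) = 49816.00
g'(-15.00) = -13401.00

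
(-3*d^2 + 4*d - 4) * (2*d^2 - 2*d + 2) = -6*d^4 + 14*d^3 - 22*d^2 + 16*d - 8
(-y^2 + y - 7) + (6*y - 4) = -y^2 + 7*y - 11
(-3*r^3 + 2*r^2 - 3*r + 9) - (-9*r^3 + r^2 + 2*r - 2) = 6*r^3 + r^2 - 5*r + 11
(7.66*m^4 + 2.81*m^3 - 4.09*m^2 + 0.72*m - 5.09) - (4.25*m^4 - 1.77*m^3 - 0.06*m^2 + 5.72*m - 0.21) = 3.41*m^4 + 4.58*m^3 - 4.03*m^2 - 5.0*m - 4.88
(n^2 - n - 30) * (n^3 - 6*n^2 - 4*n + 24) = n^5 - 7*n^4 - 28*n^3 + 208*n^2 + 96*n - 720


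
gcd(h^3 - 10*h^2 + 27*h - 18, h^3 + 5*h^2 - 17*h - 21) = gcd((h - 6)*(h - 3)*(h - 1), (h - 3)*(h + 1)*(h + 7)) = h - 3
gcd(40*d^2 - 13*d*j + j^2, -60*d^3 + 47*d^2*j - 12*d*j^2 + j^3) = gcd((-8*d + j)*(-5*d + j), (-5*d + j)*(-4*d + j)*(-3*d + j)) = 5*d - j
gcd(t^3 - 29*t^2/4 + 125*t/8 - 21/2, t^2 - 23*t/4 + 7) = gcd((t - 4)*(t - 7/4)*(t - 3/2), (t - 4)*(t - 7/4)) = t^2 - 23*t/4 + 7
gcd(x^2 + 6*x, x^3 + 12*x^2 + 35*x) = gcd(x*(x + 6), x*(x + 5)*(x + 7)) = x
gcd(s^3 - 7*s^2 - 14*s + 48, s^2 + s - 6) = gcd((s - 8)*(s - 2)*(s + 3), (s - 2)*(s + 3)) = s^2 + s - 6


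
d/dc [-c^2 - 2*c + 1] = -2*c - 2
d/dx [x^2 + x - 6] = 2*x + 1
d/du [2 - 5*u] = -5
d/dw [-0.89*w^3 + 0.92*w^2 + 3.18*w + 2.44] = -2.67*w^2 + 1.84*w + 3.18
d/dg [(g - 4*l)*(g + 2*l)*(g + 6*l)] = 3*g^2 + 8*g*l - 20*l^2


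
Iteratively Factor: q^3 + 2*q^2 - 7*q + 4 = (q - 1)*(q^2 + 3*q - 4) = (q - 1)*(q + 4)*(q - 1)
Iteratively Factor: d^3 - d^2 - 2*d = (d)*(d^2 - d - 2) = d*(d - 2)*(d + 1)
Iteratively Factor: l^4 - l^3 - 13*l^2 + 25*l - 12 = (l + 4)*(l^3 - 5*l^2 + 7*l - 3) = (l - 1)*(l + 4)*(l^2 - 4*l + 3) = (l - 3)*(l - 1)*(l + 4)*(l - 1)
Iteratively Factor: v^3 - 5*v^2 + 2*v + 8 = (v + 1)*(v^2 - 6*v + 8) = (v - 4)*(v + 1)*(v - 2)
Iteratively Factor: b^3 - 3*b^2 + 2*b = (b - 1)*(b^2 - 2*b) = b*(b - 1)*(b - 2)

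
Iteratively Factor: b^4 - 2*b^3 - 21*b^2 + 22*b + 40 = (b + 1)*(b^3 - 3*b^2 - 18*b + 40) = (b + 1)*(b + 4)*(b^2 - 7*b + 10) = (b - 5)*(b + 1)*(b + 4)*(b - 2)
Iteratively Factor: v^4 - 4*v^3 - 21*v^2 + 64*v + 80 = (v - 4)*(v^3 - 21*v - 20) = (v - 5)*(v - 4)*(v^2 + 5*v + 4) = (v - 5)*(v - 4)*(v + 1)*(v + 4)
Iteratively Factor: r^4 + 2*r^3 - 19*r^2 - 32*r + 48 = (r - 4)*(r^3 + 6*r^2 + 5*r - 12) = (r - 4)*(r + 4)*(r^2 + 2*r - 3) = (r - 4)*(r + 3)*(r + 4)*(r - 1)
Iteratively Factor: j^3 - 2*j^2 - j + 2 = (j + 1)*(j^2 - 3*j + 2) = (j - 2)*(j + 1)*(j - 1)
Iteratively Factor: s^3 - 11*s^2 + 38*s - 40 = (s - 2)*(s^2 - 9*s + 20) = (s - 5)*(s - 2)*(s - 4)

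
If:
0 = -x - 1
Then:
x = -1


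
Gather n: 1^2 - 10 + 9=0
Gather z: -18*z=-18*z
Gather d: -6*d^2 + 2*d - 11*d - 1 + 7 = -6*d^2 - 9*d + 6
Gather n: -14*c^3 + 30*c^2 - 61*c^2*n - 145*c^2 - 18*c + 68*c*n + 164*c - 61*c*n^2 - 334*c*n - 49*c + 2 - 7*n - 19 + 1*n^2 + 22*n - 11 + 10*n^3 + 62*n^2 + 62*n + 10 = -14*c^3 - 115*c^2 + 97*c + 10*n^3 + n^2*(63 - 61*c) + n*(-61*c^2 - 266*c + 77) - 18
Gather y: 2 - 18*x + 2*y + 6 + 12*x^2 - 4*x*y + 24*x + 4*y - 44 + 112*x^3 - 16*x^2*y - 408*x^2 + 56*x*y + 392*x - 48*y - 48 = 112*x^3 - 396*x^2 + 398*x + y*(-16*x^2 + 52*x - 42) - 84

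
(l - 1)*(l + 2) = l^2 + l - 2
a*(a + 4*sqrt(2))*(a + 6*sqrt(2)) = a^3 + 10*sqrt(2)*a^2 + 48*a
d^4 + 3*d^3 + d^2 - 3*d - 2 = (d - 1)*(d + 1)^2*(d + 2)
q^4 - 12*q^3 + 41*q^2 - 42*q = q*(q - 7)*(q - 3)*(q - 2)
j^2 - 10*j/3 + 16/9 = (j - 8/3)*(j - 2/3)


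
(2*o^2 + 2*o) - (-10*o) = 2*o^2 + 12*o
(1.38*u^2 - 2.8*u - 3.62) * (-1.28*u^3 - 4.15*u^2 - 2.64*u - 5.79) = -1.7664*u^5 - 2.143*u^4 + 12.6104*u^3 + 14.4248*u^2 + 25.7688*u + 20.9598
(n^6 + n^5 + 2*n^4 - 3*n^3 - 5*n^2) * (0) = 0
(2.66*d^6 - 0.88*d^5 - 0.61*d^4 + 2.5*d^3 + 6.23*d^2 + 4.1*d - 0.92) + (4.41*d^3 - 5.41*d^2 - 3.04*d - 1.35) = 2.66*d^6 - 0.88*d^5 - 0.61*d^4 + 6.91*d^3 + 0.82*d^2 + 1.06*d - 2.27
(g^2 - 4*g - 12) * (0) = 0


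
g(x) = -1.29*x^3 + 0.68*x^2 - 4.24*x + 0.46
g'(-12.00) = -577.84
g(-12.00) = 2378.38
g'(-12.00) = -577.84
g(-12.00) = 2378.38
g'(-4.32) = -82.34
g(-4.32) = 135.47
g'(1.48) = -10.70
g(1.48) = -8.51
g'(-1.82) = -19.53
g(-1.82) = 18.21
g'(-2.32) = -28.23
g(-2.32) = 30.07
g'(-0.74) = -7.37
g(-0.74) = 4.49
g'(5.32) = -106.54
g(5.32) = -197.08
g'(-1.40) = -13.73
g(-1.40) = 11.27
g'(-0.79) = -7.73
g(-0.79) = 4.87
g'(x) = -3.87*x^2 + 1.36*x - 4.24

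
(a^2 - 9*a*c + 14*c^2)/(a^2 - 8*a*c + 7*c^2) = (a - 2*c)/(a - c)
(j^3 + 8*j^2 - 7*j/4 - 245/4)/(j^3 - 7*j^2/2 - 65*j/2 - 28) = (2*j^2 + 9*j - 35)/(2*(j^2 - 7*j - 8))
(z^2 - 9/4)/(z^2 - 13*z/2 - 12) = (z - 3/2)/(z - 8)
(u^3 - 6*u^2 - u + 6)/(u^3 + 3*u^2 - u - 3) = (u - 6)/(u + 3)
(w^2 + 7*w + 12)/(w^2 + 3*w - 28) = (w^2 + 7*w + 12)/(w^2 + 3*w - 28)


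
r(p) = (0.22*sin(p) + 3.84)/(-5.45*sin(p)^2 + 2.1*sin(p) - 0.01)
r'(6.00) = -18.07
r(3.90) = -0.91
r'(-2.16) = 0.77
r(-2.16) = -0.66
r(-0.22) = -5.21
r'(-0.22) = -31.58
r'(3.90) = 1.62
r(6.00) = -3.70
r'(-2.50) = 2.53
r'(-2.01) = 0.47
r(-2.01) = -0.57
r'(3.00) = 66.87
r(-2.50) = -1.15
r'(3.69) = 3.77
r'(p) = (10.9*sin(p)*cos(p) - 2.1*cos(p))*(0.22*sin(p) + 3.84)/(-5.45*sin(p)^2 + 2.1*sin(p) - 0.01)^2 + 0.22*cos(p)/(-5.45*sin(p)^2 + 2.1*sin(p) - 0.01) = (1.199*sin(p)^2 + 41.856*sin(p) - 8.0662)*cos(p)/(29.7025*sin(p)^4 - 22.89*sin(p)^3 + 4.519*sin(p)^2 - 0.042*sin(p) + 0.0001)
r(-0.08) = -17.98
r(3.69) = -1.44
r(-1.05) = -0.62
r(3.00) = 21.77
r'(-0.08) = -251.43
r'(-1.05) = -0.61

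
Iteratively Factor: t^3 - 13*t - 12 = (t + 1)*(t^2 - t - 12) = (t - 4)*(t + 1)*(t + 3)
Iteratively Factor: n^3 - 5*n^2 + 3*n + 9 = (n - 3)*(n^2 - 2*n - 3) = (n - 3)*(n + 1)*(n - 3)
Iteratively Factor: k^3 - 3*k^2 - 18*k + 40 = (k - 5)*(k^2 + 2*k - 8) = (k - 5)*(k - 2)*(k + 4)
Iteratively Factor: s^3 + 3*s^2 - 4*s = (s)*(s^2 + 3*s - 4) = s*(s + 4)*(s - 1)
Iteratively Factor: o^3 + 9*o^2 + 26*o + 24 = (o + 4)*(o^2 + 5*o + 6) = (o + 3)*(o + 4)*(o + 2)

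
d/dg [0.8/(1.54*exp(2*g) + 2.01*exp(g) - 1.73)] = (-2.464*exp(g) - 1.608)*exp(g)/(1.54*exp(2*g) + 2.01*exp(g) - 1.73)^2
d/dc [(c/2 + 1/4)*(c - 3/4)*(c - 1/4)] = 3*c^2/2 - c/2 - 5/32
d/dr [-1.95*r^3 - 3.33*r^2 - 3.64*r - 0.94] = -5.85*r^2 - 6.66*r - 3.64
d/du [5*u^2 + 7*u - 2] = 10*u + 7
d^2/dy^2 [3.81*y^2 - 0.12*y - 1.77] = 7.62000000000000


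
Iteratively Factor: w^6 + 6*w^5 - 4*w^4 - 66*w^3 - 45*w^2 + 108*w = (w + 3)*(w^5 + 3*w^4 - 13*w^3 - 27*w^2 + 36*w) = (w + 3)*(w + 4)*(w^4 - w^3 - 9*w^2 + 9*w) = (w - 1)*(w + 3)*(w + 4)*(w^3 - 9*w) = (w - 3)*(w - 1)*(w + 3)*(w + 4)*(w^2 + 3*w) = w*(w - 3)*(w - 1)*(w + 3)*(w + 4)*(w + 3)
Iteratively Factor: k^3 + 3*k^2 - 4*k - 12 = (k + 3)*(k^2 - 4) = (k - 2)*(k + 3)*(k + 2)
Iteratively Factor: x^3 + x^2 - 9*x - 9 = (x + 3)*(x^2 - 2*x - 3) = (x - 3)*(x + 3)*(x + 1)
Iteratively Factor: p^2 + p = (p + 1)*(p)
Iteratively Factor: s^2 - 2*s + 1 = (s - 1)*(s - 1)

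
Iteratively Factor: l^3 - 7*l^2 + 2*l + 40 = (l - 5)*(l^2 - 2*l - 8) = (l - 5)*(l + 2)*(l - 4)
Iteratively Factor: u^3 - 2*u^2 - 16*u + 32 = (u - 4)*(u^2 + 2*u - 8) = (u - 4)*(u + 4)*(u - 2)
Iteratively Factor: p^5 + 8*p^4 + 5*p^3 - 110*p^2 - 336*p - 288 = (p + 4)*(p^4 + 4*p^3 - 11*p^2 - 66*p - 72) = (p + 3)*(p + 4)*(p^3 + p^2 - 14*p - 24) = (p - 4)*(p + 3)*(p + 4)*(p^2 + 5*p + 6) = (p - 4)*(p + 3)^2*(p + 4)*(p + 2)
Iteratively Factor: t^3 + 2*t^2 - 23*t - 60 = (t + 4)*(t^2 - 2*t - 15) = (t - 5)*(t + 4)*(t + 3)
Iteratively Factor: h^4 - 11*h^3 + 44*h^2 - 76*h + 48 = (h - 4)*(h^3 - 7*h^2 + 16*h - 12) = (h - 4)*(h - 3)*(h^2 - 4*h + 4) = (h - 4)*(h - 3)*(h - 2)*(h - 2)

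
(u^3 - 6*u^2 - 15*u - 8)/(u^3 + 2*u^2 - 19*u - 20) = (u^2 - 7*u - 8)/(u^2 + u - 20)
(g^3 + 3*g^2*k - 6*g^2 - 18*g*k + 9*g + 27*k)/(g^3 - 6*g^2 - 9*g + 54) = (g^2 + 3*g*k - 3*g - 9*k)/(g^2 - 3*g - 18)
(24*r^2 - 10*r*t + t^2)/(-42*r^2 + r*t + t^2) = (-4*r + t)/(7*r + t)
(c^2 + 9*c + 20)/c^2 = 1 + 9/c + 20/c^2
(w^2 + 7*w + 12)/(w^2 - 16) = (w + 3)/(w - 4)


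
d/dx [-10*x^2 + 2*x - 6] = 2 - 20*x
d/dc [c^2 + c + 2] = 2*c + 1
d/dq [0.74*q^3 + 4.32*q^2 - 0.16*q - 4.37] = 2.22*q^2 + 8.64*q - 0.16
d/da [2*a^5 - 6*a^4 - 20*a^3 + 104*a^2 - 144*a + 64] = 10*a^4 - 24*a^3 - 60*a^2 + 208*a - 144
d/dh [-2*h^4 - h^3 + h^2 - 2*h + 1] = -8*h^3 - 3*h^2 + 2*h - 2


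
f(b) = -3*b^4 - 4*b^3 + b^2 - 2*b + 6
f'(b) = -12*b^3 - 12*b^2 + 2*b - 2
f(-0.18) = 6.41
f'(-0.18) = -2.68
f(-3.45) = -235.95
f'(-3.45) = 341.03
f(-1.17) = 10.49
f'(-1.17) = -1.55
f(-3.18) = -155.68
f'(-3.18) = 256.18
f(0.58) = 4.06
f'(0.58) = -7.22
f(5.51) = -3409.00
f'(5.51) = -2362.71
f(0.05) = 5.90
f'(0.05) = -1.93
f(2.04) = -79.83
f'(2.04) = -149.74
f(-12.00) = -55122.00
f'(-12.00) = 18982.00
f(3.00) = -342.00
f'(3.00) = -428.00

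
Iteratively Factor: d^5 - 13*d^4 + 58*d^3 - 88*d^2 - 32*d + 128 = (d - 4)*(d^4 - 9*d^3 + 22*d^2 - 32) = (d - 4)*(d + 1)*(d^3 - 10*d^2 + 32*d - 32) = (d - 4)^2*(d + 1)*(d^2 - 6*d + 8) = (d - 4)^2*(d - 2)*(d + 1)*(d - 4)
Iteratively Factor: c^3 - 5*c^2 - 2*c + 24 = (c - 4)*(c^2 - c - 6) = (c - 4)*(c - 3)*(c + 2)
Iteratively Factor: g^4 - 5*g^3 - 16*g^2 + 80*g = (g - 4)*(g^3 - g^2 - 20*g) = (g - 4)*(g + 4)*(g^2 - 5*g) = g*(g - 4)*(g + 4)*(g - 5)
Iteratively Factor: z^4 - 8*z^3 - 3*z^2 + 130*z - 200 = (z - 5)*(z^3 - 3*z^2 - 18*z + 40) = (z - 5)*(z - 2)*(z^2 - z - 20) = (z - 5)*(z - 2)*(z + 4)*(z - 5)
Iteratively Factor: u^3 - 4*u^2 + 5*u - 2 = (u - 1)*(u^2 - 3*u + 2) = (u - 2)*(u - 1)*(u - 1)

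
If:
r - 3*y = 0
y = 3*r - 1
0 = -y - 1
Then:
No Solution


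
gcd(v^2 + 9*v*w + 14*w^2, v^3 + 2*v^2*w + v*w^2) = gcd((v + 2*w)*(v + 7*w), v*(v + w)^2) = 1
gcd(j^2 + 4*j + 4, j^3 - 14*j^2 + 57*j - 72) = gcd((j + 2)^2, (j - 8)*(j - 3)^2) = 1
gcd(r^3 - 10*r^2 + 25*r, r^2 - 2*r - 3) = 1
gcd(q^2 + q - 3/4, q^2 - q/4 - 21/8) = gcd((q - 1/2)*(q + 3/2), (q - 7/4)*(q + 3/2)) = q + 3/2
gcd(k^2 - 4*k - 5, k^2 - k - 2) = k + 1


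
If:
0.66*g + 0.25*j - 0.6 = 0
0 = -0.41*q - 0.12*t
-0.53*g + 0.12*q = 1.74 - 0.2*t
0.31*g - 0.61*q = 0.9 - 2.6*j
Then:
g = 1.21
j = -0.79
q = -4.23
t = 14.44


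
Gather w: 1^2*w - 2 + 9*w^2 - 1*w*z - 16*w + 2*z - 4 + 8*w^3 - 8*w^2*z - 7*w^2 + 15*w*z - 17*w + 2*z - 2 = 8*w^3 + w^2*(2 - 8*z) + w*(14*z - 32) + 4*z - 8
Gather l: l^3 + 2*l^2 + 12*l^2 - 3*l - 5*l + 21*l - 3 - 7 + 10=l^3 + 14*l^2 + 13*l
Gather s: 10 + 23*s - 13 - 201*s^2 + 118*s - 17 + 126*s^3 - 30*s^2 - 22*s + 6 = 126*s^3 - 231*s^2 + 119*s - 14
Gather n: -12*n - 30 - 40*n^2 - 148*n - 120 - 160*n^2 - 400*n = -200*n^2 - 560*n - 150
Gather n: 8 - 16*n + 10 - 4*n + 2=20 - 20*n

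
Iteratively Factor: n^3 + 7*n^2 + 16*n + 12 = (n + 2)*(n^2 + 5*n + 6) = (n + 2)*(n + 3)*(n + 2)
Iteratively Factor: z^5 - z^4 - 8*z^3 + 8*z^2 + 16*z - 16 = (z - 2)*(z^4 + z^3 - 6*z^2 - 4*z + 8) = (z - 2)*(z + 2)*(z^3 - z^2 - 4*z + 4) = (z - 2)*(z + 2)^2*(z^2 - 3*z + 2) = (z - 2)^2*(z + 2)^2*(z - 1)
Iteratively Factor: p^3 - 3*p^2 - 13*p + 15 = (p + 3)*(p^2 - 6*p + 5) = (p - 5)*(p + 3)*(p - 1)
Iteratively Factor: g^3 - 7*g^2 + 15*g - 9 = (g - 1)*(g^2 - 6*g + 9) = (g - 3)*(g - 1)*(g - 3)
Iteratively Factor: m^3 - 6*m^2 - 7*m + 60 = (m - 4)*(m^2 - 2*m - 15) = (m - 4)*(m + 3)*(m - 5)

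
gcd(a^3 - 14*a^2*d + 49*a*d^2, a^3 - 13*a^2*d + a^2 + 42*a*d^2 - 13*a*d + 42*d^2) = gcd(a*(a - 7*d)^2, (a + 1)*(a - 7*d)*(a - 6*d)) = a - 7*d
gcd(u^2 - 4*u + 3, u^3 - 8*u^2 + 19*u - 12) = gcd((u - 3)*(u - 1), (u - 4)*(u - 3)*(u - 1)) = u^2 - 4*u + 3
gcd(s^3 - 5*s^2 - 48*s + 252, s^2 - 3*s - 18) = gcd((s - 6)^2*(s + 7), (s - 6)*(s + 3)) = s - 6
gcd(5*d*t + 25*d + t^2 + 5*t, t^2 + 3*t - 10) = t + 5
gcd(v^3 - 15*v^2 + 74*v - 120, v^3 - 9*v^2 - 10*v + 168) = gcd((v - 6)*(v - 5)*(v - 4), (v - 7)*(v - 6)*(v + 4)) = v - 6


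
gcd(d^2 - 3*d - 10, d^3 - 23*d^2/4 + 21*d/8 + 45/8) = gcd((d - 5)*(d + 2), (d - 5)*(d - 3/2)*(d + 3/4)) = d - 5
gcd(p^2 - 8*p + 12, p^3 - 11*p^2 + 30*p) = p - 6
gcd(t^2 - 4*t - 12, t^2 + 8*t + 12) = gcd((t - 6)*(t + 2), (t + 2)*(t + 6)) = t + 2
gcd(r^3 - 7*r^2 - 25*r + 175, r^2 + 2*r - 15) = r + 5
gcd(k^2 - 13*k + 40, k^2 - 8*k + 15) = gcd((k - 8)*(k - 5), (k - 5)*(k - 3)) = k - 5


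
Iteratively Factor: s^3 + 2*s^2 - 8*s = (s + 4)*(s^2 - 2*s) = (s - 2)*(s + 4)*(s)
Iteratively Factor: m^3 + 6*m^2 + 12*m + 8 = (m + 2)*(m^2 + 4*m + 4) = (m + 2)^2*(m + 2)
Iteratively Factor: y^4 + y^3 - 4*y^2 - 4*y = (y - 2)*(y^3 + 3*y^2 + 2*y) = (y - 2)*(y + 2)*(y^2 + y) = (y - 2)*(y + 1)*(y + 2)*(y)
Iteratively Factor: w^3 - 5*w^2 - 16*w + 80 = (w - 4)*(w^2 - w - 20) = (w - 5)*(w - 4)*(w + 4)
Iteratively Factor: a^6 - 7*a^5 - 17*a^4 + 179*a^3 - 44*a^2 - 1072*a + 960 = (a - 1)*(a^5 - 6*a^4 - 23*a^3 + 156*a^2 + 112*a - 960) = (a - 4)*(a - 1)*(a^4 - 2*a^3 - 31*a^2 + 32*a + 240) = (a - 4)*(a - 1)*(a + 3)*(a^3 - 5*a^2 - 16*a + 80) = (a - 4)^2*(a - 1)*(a + 3)*(a^2 - a - 20) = (a - 4)^2*(a - 1)*(a + 3)*(a + 4)*(a - 5)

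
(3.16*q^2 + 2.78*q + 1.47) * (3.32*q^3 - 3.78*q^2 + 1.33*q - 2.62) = 10.4912*q^5 - 2.7152*q^4 - 1.4252*q^3 - 10.1384*q^2 - 5.3285*q - 3.8514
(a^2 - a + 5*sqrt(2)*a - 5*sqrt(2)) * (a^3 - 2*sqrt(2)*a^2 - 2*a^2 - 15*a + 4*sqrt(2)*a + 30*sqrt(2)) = a^5 - 3*a^4 + 3*sqrt(2)*a^4 - 33*a^3 - 9*sqrt(2)*a^3 - 39*sqrt(2)*a^2 + 75*a^2 + 45*sqrt(2)*a + 260*a - 300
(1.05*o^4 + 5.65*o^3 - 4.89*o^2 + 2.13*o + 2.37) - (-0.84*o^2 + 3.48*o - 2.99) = 1.05*o^4 + 5.65*o^3 - 4.05*o^2 - 1.35*o + 5.36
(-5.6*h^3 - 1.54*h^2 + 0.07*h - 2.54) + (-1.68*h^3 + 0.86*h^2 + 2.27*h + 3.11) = -7.28*h^3 - 0.68*h^2 + 2.34*h + 0.57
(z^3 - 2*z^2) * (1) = z^3 - 2*z^2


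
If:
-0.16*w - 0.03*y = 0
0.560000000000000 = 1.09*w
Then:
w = 0.51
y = -2.74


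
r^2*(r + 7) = r^3 + 7*r^2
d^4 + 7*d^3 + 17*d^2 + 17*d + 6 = (d + 1)^2*(d + 2)*(d + 3)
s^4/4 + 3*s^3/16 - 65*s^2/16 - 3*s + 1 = (s/4 + 1)*(s - 4)*(s - 1/4)*(s + 1)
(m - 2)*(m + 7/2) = m^2 + 3*m/2 - 7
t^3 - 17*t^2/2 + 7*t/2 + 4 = (t - 8)*(t - 1)*(t + 1/2)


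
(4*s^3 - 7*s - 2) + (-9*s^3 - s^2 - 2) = -5*s^3 - s^2 - 7*s - 4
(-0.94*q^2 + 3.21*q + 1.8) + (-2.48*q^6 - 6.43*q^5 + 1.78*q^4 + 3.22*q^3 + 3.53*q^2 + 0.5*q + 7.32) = -2.48*q^6 - 6.43*q^5 + 1.78*q^4 + 3.22*q^3 + 2.59*q^2 + 3.71*q + 9.12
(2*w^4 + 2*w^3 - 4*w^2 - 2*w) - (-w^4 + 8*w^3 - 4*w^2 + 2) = 3*w^4 - 6*w^3 - 2*w - 2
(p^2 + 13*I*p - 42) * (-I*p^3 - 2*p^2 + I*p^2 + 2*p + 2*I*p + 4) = -I*p^5 + 11*p^4 + I*p^4 - 11*p^3 + 18*I*p^3 + 62*p^2 - 16*I*p^2 - 84*p - 32*I*p - 168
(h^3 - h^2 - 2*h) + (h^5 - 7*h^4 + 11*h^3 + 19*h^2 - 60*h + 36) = h^5 - 7*h^4 + 12*h^3 + 18*h^2 - 62*h + 36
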